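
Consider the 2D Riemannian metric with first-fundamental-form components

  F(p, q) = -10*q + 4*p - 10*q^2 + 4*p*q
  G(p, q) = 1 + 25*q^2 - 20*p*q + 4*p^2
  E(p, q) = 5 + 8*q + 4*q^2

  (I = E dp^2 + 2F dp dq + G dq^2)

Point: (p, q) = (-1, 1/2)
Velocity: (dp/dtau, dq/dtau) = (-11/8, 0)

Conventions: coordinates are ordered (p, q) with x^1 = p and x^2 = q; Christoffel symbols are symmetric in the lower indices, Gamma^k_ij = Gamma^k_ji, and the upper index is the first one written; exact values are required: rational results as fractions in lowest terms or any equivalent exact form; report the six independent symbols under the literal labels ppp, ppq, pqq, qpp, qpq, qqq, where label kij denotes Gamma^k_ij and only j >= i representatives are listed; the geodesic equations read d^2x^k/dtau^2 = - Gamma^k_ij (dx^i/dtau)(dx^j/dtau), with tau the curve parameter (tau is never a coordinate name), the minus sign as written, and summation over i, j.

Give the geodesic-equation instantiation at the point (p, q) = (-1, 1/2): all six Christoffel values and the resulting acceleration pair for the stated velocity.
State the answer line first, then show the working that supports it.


Answer: Gamma_ppp = 0, Gamma_ppq = 24/121, Gamma_pqq = -60/121, Gamma_qpp = 0, Gamma_qpq = -36/121, Gamma_qqq = 90/121; accelerations (d^2p/dtau^2, d^2q/dtau^2) = (0, 0)

E = 10, F = -27/2, G = 85/4 at the point
E_p = 0, E_q = 12, F_p = 6, F_q = -24, G_p = -18, G_q = 45
EG - F^2 = 121/4;  g^inv = (4/121) * [[85/4, 27/2], [27/2, 10]]
first-kind symbols [ij,l] = (1/2)(d_i g_jl + d_j g_il - d_l g_ij): [pp,p] = E_p/2 = 0, [pp,q] = F_p - E_q/2 = 0, [pq,p] = E_q/2 = 6, [pq,q] = G_p/2 = -9, [qq,p] = F_q - G_p/2 = -15, [qq,q] = G_q/2 = 45/2
Gamma^p_ij = (G*[ij,p] - F*[ij,q])/(EG - F^2), Gamma^q_ij = (E*[ij,q] - F*[ij,p])/(EG - F^2)
Gamma_ppp = 0, Gamma_ppq = 24/121, Gamma_pqq = -60/121, Gamma_qpp = 0, Gamma_qpq = -36/121, Gamma_qqq = 90/121
d^2p/dtau^2 = -(Gamma_ppp*(-11/8)^2 + 2*Gamma_ppq*(-11/8)*(0) + Gamma_pqq*(0)^2) = 0
d^2q/dtau^2 = -(Gamma_qpp*(-11/8)^2 + 2*Gamma_qpq*(-11/8)*(0) + Gamma_qqq*(0)^2) = 0


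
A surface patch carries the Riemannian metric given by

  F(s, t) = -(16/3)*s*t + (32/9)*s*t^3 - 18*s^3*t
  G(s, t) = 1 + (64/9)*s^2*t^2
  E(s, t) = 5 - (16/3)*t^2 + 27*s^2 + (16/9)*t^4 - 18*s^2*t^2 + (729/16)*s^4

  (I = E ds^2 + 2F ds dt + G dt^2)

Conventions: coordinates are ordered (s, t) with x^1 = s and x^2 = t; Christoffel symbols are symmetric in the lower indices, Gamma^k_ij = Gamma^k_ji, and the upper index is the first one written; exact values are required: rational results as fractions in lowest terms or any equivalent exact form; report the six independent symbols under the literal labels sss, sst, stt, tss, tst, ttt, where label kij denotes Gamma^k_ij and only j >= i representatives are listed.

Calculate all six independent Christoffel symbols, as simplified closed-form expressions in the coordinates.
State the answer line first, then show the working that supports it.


Answer: Gamma_sss = (13122*s^3 - 2592*s*t^2 + 3888*s)/(6561*s^4 - 1568*s^2*t^2 + 3888*s^2 + 256*t^4 - 768*t^2 + 720), Gamma_sst = (-2592*s^2*t + 512*t^3 - 768*t)/(6561*s^4 - 1568*s^2*t^2 + 3888*s^2 + 256*t^4 - 768*t^2 + 720), Gamma_stt = (-2592*s^3 + 512*s*t^2 - 768*s)/(6561*s^4 - 1568*s^2*t^2 + 3888*s^2 + 256*t^4 - 768*t^2 + 720), Gamma_tss = -5184*s^2*t/(6561*s^4 - 1568*s^2*t^2 + 3888*s^2 + 256*t^4 - 768*t^2 + 720), Gamma_tst = 1024*s*t^2/(6561*s^4 - 1568*s^2*t^2 + 3888*s^2 + 256*t^4 - 768*t^2 + 720), Gamma_ttt = 1024*s^2*t/(6561*s^4 - 1568*s^2*t^2 + 3888*s^2 + 256*t^4 - 768*t^2 + 720)

E = 5 - (16/3)*t^2 + 27*s^2 + (16/9)*t^4 - 18*s^2*t^2 + (729/16)*s^4; F = -(16/3)*s*t + (32/9)*s*t^3 - 18*s^3*t; G = 1 + (64/9)*s^2*t^2
Gamma^k_ij = (1/2) g^{kl} (d_i g_jl + d_j g_il - d_l g_ij), with g^inv = (1/(EG-F^2)) [[G, -F], [-F, E]]
first partials: E_s = 54*s - 36*s*t^2 + (729/4)*s^3, E_t = -(32/3)*t + (64/9)*t^3 - 36*s^2*t, F_s = -(16/3)*t + (32/9)*t^3 - 54*s^2*t, F_t = -(16/3)*s + (32/3)*s*t^2 - 18*s^3, G_s = (128/9)*s*t^2, G_t = (128/9)*s^2*t
D = EG - F^2 = 5 - (16/3)*t^2 + 27*s^2 + (16/9)*t^4 - (98/9)*s^2*t^2 + (729/16)*s^4
expanded: Gamma^s_ss = (G E_s - 2F F_s + F E_t)/(2D), Gamma^s_st = (G E_t - F G_s)/(2D), Gamma^s_tt = (2G F_t - G G_s - F G_t)/(2D), Gamma^t_ss = (2E F_s - E E_t - F E_s)/(2D), Gamma^t_st = (E G_s - F E_t)/(2D), Gamma^t_tt = (E G_t - 2F F_t + F G_s)/(2D); substitute and cancel common factors


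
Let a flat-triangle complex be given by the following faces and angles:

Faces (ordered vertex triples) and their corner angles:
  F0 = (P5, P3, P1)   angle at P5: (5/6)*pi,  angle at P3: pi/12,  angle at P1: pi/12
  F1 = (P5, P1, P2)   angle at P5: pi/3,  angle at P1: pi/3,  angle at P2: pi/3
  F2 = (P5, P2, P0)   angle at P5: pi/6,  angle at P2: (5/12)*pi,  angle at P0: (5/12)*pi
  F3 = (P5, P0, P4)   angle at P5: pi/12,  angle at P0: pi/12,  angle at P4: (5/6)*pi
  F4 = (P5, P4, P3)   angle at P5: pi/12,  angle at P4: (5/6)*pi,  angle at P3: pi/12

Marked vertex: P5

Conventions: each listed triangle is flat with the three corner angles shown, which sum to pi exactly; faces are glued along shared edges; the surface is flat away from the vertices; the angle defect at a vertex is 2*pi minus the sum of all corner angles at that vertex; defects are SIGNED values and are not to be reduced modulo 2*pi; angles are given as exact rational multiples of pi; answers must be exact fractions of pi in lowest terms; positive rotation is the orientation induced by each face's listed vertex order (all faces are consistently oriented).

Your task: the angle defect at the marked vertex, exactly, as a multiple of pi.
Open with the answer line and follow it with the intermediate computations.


Answer: defect(P5) = pi/2

Sum of corner angles at P5: (3/2)*pi
defect = 2*pi - (3/2)*pi


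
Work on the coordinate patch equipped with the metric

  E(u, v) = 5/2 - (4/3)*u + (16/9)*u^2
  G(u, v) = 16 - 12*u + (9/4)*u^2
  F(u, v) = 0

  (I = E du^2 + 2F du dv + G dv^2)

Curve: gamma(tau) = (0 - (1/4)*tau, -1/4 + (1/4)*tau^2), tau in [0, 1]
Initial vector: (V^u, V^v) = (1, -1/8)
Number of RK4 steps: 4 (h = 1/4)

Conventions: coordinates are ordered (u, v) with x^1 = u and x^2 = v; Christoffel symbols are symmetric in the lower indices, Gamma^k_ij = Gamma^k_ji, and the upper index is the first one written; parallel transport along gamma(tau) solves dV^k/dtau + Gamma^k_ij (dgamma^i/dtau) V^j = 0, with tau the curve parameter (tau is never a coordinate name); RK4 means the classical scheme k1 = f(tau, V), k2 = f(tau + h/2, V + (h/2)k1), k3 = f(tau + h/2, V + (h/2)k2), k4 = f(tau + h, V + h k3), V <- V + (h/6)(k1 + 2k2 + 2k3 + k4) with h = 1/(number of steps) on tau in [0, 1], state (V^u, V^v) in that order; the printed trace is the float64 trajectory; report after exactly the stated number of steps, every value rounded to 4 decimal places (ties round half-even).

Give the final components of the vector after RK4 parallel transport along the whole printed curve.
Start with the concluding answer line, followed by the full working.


Answer: V^u = 0.9632, V^v = -0.0307

gamma'(tau) = (-1/4, (1/2)*tau); f(tau, V)^k = -Gamma^k_ij(gamma(tau)) gamma'^i(tau) V^j; h = 1/4; intermediate values shown to 6 dp
curve data and Christoffel symbols at the stage parameters:
  tau = 0.000000: gamma = (0.000000, -0.250000), gamma' = (-0.250000, 0.000000); Gamma_uuu = -0.266667, Gamma_uuv = 0.000000, Gamma_uvv = 2.400000, Gamma_vuu = 0.000000, Gamma_vuv = -0.375000, Gamma_vvv = 0.000000
  tau = 0.125000: gamma = (-0.031250, -0.246094), gamma' = (-0.250000, 0.062500); Gamma_uuu = -0.283959, Gamma_uuv = 0.000000, Gamma_uvv = 2.386689, Gamma_vuu = 0.000000, Gamma_vuv = -0.370656, Gamma_vvv = 0.000000
  tau = 0.250000: gamma = (-0.062500, -0.234375), gamma' = (-0.250000, 0.125000); Gamma_uuu = -0.300268, Gamma_uuv = 0.000000, Gamma_uvv = 2.370643, Gamma_vuu = 0.000000, Gamma_vuv = -0.366412, Gamma_vvv = 0.000000
  tau = 0.375000: gamma = (-0.093750, -0.214844), gamma' = (-0.250000, 0.187500); Gamma_uuu = -0.315582, Gamma_uuv = 0.000000, Gamma_uvv = 2.352071, Gamma_vuu = 0.000000, Gamma_vuv = -0.362264, Gamma_vvv = 0.000000
  tau = 0.500000: gamma = (-0.125000, -0.187500), gamma' = (-0.250000, 0.250000); Gamma_uuu = -0.329897, Gamma_uuv = 0.000000, Gamma_uvv = 2.331186, Gamma_vuu = 0.000000, Gamma_vuv = -0.358209, Gamma_vvv = 0.000000
  tau = 0.625000: gamma = (-0.156250, -0.152344), gamma' = (-0.250000, 0.312500); Gamma_uuu = -0.343218, Gamma_uuv = 0.000000, Gamma_uvv = 2.308202, Gamma_vuu = 0.000000, Gamma_vuv = -0.354244, Gamma_vvv = 0.000000
  tau = 0.750000: gamma = (-0.187500, -0.109375), gamma' = (-0.250000, 0.375000); Gamma_uuu = -0.355556, Gamma_uuv = 0.000000, Gamma_uvv = 2.283333, Gamma_vuu = 0.000000, Gamma_vuv = -0.350365, Gamma_vvv = 0.000000
  tau = 0.875000: gamma = (-0.218750, -0.058594), gamma' = (-0.250000, 0.437500); Gamma_uuu = -0.366928, Gamma_uuv = 0.000000, Gamma_uvv = 2.256789, Gamma_vuu = 0.000000, Gamma_vuv = -0.346570, Gamma_vvv = 0.000000
  tau = 1.000000: gamma = (-0.250000, 0.000000), gamma' = (-0.250000, 0.500000); Gamma_uuu = -0.377358, Gamma_uuv = 0.000000, Gamma_uvv = 2.228774, Gamma_vuu = 0.000000, Gamma_vuv = -0.342857, Gamma_vvv = 0.000000
step 0: V^u = 1.0000, V^v = -0.1250
step 1: k1 = (-0.066667, 0.011719), k2 = (-0.051971, 0.034420), k3 = (-0.052524, 0.034200), k4 = (-0.039574, 0.055867); V <- V + (h/6)(k1 + 2k2 + 2k3 + k4): V^u = 0.9869, V^v = -0.1165
step 2: k1 = (-0.039569, 0.055869), k2 = (-0.029186, 0.076612), k3 = (-0.030432, 0.076465), k4 = (-0.024029, 0.096413); V <- V + (h/6)(k1 + 2k2 + 2k3 + k4): V^u = 0.9792, V^v = -0.0974
step 3: k1 = (-0.024019, 0.096413), k2 = (-0.022229, 0.115627), k3 = (-0.023981, 0.115439), k4 = (-0.027854, 0.133873); V <- V + (h/6)(k1 + 2k2 + 2k3 + k4): V^u = 0.9732, V^v = -0.0685
step 4: k1 = (-0.027845, 0.133871), k2 = (-0.037833, 0.151525), k3 = (-0.039898, 0.151144), k4 = (-0.056632, 0.167764); V <- V + (h/6)(k1 + 2k2 + 2k3 + k4): V^u = 0.9632, V^v = -0.0307


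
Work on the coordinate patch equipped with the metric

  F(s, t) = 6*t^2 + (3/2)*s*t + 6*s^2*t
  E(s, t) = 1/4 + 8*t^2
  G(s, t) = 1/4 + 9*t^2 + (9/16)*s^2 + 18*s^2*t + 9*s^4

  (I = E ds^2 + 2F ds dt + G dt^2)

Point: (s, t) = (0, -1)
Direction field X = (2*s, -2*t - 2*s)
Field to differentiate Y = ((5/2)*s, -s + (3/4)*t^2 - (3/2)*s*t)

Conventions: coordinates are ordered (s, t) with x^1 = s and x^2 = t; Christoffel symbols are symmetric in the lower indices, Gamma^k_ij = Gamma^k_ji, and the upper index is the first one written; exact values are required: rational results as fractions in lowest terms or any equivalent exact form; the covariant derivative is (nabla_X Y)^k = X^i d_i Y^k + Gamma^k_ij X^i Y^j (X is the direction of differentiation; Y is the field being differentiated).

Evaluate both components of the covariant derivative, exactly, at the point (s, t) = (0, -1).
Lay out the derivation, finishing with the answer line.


E = 33/4, F = 6, G = 37/4 at the point
E_s = 0, E_t = -16, F_s = -3/2, F_t = -12, G_s = 0, G_t = -18
EG - F^2 = 645/16;  g^inv = (16/645) * [[37/4, -6], [-6, 33/4]]
first-kind symbols [ij,l] = (1/2)(d_i g_jl + d_j g_il - d_l g_ij): [ss,s] = E_s/2 = 0, [ss,t] = F_s - E_t/2 = 13/2, [st,s] = E_t/2 = -8, [st,t] = G_s/2 = 0, [tt,s] = F_t - G_s/2 = -12, [tt,t] = G_t/2 = -9
Gamma^s_ij = (G*[ij,s] - F*[ij,t])/(EG - F^2), Gamma^t_ij = (E*[ij,t] - F*[ij,s])/(EG - F^2)
Gamma_sss = -208/215, Gamma_sst = -1184/645, Gamma_stt = -304/215, Gamma_tss = 286/215, Gamma_tst = 256/215, Gamma_ttt = -12/215
X = (0, 2), Y = (0, 3/4) at the point

Answer: (nabla_X Y)^s = -456/215, (nabla_X Y)^t = -663/215


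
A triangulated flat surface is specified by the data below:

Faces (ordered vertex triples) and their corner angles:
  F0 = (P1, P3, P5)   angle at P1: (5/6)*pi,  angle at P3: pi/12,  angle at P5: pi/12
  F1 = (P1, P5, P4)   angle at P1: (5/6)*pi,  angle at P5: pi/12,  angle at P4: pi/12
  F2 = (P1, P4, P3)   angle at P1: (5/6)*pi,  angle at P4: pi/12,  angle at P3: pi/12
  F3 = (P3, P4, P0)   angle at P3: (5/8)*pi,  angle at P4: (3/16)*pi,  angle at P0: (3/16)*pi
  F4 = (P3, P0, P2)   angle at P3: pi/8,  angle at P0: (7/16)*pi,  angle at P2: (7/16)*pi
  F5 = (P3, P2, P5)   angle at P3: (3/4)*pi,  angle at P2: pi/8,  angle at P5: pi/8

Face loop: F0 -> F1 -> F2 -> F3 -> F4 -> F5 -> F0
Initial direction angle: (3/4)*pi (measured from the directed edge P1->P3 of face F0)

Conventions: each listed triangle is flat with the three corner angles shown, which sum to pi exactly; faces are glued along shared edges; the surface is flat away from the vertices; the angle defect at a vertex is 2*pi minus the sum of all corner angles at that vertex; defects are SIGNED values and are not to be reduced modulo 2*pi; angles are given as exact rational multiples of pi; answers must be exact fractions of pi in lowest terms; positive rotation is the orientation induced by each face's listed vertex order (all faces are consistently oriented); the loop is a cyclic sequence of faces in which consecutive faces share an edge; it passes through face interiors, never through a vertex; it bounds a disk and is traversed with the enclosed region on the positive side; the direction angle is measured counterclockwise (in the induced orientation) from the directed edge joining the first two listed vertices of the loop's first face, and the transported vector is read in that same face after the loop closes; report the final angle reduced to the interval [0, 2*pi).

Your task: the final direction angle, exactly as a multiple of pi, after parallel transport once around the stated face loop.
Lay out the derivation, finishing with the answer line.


enclosed vertex P1: corner angles sum to (5/2)*pi, defect = 2*pi - (5/2)*pi = -pi/2
enclosed vertex P3: corner angles sum to (5/3)*pi, defect = 2*pi - (5/3)*pi = pi/3
by Gauss-Bonnet the loop rotates the vector by the enclosed defect sum (positive orientation, mod 2*pi)
final angle = (3/4)*pi - pi/6 = (7/12)*pi (mod 2*pi)

Answer: final direction angle = (7/12)*pi


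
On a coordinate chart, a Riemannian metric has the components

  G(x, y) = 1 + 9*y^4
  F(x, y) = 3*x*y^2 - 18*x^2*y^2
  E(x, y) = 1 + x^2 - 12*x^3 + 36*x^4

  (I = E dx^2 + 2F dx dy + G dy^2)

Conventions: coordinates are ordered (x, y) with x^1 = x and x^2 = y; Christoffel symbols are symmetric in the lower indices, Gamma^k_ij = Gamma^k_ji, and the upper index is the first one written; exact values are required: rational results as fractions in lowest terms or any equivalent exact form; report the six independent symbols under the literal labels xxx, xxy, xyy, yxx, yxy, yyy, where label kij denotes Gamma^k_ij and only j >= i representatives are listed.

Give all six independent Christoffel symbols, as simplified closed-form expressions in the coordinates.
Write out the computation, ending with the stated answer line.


E = 1 + x^2 - 12*x^3 + 36*x^4; F = 3*x*y^2 - 18*x^2*y^2; G = 1 + 9*y^4
Gamma^k_ij = (1/2) g^{kl} (d_i g_jl + d_j g_il - d_l g_ij), with g^inv = (1/(EG-F^2)) [[G, -F], [-F, E]]
first partials: E_x = 2*x - 36*x^2 + 144*x^3, E_y = 0, F_x = 3*y^2 - 36*x*y^2, F_y = 6*x*y - 36*x^2*y, G_x = 0, G_y = 36*y^3
D = EG - F^2 = 1 + x^2 - 12*x^3 + 9*y^4 + 36*x^4
expanded: Gamma^x_xx = (G E_x - 2F F_x + F E_y)/(2D), Gamma^x_xy = (G E_y - F G_x)/(2D), Gamma^x_yy = (2G F_y - G G_x - F G_y)/(2D), Gamma^y_xx = (2E F_x - E E_y - F E_x)/(2D), Gamma^y_xy = (E G_x - F E_y)/(2D), Gamma^y_yy = (E G_y - 2F F_y + F G_x)/(2D); substitute and cancel common factors

Answer: Gamma_xxx = (72*x^3 - 18*x^2 + x)/(36*x^4 - 12*x^3 + x^2 + 9*y^4 + 1), Gamma_xxy = 0, Gamma_xyy = (-36*x^2*y + 6*x*y)/(36*x^4 - 12*x^3 + x^2 + 9*y^4 + 1), Gamma_yxx = (-36*x*y^2 + 3*y^2)/(36*x^4 - 12*x^3 + x^2 + 9*y^4 + 1), Gamma_yxy = 0, Gamma_yyy = 18*y^3/(36*x^4 - 12*x^3 + x^2 + 9*y^4 + 1)


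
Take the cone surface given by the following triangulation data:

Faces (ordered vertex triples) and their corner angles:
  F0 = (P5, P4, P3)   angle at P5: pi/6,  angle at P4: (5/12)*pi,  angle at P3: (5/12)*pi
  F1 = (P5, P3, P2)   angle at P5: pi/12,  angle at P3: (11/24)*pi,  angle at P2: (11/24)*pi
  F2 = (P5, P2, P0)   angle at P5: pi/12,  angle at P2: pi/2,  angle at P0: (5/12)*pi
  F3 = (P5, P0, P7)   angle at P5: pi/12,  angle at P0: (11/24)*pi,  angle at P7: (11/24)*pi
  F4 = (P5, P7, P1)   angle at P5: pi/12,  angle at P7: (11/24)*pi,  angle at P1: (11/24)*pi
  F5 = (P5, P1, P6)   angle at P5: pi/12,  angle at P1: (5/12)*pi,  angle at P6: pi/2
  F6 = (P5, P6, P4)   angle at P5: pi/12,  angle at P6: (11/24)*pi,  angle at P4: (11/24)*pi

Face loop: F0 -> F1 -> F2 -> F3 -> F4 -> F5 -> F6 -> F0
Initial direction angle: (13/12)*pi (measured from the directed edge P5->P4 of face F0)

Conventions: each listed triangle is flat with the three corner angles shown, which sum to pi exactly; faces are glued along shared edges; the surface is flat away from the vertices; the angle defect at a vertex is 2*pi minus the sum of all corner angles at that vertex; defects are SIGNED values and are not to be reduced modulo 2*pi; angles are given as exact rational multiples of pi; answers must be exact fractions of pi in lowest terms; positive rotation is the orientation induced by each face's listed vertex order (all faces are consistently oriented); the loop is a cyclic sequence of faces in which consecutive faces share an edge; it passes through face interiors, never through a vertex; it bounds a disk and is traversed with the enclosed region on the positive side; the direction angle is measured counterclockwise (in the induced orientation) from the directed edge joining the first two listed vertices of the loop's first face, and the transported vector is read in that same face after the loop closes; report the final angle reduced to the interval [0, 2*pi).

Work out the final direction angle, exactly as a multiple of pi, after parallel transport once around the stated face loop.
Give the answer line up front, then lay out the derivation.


Answer: final direction angle = (5/12)*pi

enclosed vertex P5: corner angles sum to (2/3)*pi, defect = 2*pi - (2/3)*pi = (4/3)*pi
final direction = starting direction + enclosed defect total, reduced mod 2*pi (induced orientation)
final angle = (13/12)*pi + (4/3)*pi = (5/12)*pi (mod 2*pi)


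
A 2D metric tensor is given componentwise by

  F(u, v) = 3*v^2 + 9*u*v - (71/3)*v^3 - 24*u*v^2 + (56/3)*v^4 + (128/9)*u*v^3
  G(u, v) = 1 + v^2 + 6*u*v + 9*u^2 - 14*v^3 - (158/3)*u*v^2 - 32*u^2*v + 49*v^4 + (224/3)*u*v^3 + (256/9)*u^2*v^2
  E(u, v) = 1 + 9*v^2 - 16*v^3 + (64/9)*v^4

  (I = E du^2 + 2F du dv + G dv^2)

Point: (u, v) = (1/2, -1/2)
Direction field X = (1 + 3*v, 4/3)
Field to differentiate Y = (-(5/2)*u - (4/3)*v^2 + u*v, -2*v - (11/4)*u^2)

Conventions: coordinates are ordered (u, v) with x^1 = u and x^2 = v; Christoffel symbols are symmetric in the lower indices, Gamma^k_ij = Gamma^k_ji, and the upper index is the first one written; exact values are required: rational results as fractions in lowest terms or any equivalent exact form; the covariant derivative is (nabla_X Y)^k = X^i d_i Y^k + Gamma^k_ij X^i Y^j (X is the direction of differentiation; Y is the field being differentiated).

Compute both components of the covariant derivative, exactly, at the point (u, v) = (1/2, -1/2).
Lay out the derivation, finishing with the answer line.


E = 205/36, F = -91/72, G = 193/144 at the point
E_u = 0, E_v = -221/9, F_u = -221/18, F_v = -33/4, G_u = 119/18, G_v = 56/9
EG - F^2 = 869/144;  g^inv = (144/869) * [[193/144, 91/72], [91/72, 205/36]]
first-kind symbols [ij,l] = (1/2)(d_i g_jl + d_j g_il - d_l g_ij): [uu,u] = E_u/2 = 0, [uu,v] = F_u - E_v/2 = 0, [uv,u] = E_v/2 = -221/18, [uv,v] = G_u/2 = 119/36, [vv,u] = F_v - G_u/2 = -104/9, [vv,v] = G_v/2 = 28/9
Gamma^u_ij = (G*[ij,u] - F*[ij,v])/(EG - F^2), Gamma^v_ij = (E*[ij,v] - F*[ij,u])/(EG - F^2)
Gamma_uuu = 0, Gamma_uuv = -1768/869, Gamma_uvv = -1664/869, Gamma_vuu = 0, Gamma_vuv = 476/869, Gamma_vvv = 448/869
X = (-1/2, 4/3), Y = (-11/6, 5/16) at the point

Answer: (nabla_X Y)^u = 7999/948, (nabla_X Y)^v = -3557/1422


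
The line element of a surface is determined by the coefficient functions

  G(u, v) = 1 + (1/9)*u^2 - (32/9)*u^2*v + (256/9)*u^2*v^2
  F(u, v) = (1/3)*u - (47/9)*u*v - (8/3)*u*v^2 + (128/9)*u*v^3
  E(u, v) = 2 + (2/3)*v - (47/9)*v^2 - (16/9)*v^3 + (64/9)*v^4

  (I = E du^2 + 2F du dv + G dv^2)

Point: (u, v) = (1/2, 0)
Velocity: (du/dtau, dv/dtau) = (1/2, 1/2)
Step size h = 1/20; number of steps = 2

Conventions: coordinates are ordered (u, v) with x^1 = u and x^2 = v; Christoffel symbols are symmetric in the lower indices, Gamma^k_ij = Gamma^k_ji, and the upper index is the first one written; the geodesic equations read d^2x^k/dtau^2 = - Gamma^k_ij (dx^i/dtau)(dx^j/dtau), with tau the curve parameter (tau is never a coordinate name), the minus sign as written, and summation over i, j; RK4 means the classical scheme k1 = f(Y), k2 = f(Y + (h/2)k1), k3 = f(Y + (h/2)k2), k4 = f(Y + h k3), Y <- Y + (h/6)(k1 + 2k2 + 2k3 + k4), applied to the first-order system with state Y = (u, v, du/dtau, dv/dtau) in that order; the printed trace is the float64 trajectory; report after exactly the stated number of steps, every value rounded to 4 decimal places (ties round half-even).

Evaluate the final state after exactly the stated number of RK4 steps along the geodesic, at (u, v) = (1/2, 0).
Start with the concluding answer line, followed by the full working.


Answer: u = 0.5514, v = 0.0502, du/dtau = 0.5300, dv/dtau = 0.5030

f(Y) = (du/dtau, dv/dtau, -Gamma^u_ij Y'^i Y'^j, -Gamma^v_ij Y'^i Y'^j) with the Gammas evaluated at the stage position; h = 0.050000; intermediate values shown to 6 dp
step 0: u = 0.5000, v = 0.0000, du/dtau = 0.5000, dv/dtau = 0.5000
step 1:
  k1: at (u, v) = (0.500000, 0.000000), (du/dtau, dv/dtau) = (0.500000, 0.500000); Gamma_uuu = 0.000000, Gamma_uuv = 0.164384, Gamma_uvv = -1.315068, Gamma_vuu = 0.000000, Gamma_vuv = 0.027397, Gamma_vvv = -0.219178; k1 = (0.500000, 0.500000, 0.246575, 0.041096)
  k2: at (u, v) = (0.512500, 0.012500), (du/dtau, dv/dtau) = (0.506164, 0.501027); Gamma_uuu = 0.000000, Gamma_uuv = 0.132103, Gamma_uvv = -1.354059, Gamma_vuu = 0.000000, Gamma_vuv = 0.017987, Gamma_vvv = -0.184363; k2 = (0.506164, 0.501027, 0.272904, 0.037158)
  k3: at (u, v) = (0.512654, 0.012526), (du/dtau, dv/dtau) = (0.506823, 0.500929); Gamma_uuu = 0.000000, Gamma_uuv = 0.132036, Gamma_uvv = -1.354472, Gamma_vuu = 0.000000, Gamma_vuv = 0.017974, Gamma_vvv = -0.184379; k3 = (0.506823, 0.500929, 0.272834, 0.037140)
  k4: at (u, v) = (0.525341, 0.025046), (du/dtau, dv/dtau) = (0.513642, 0.501857); Gamma_uuu = 0.000000, Gamma_uuv = 0.099331, Gamma_uvv = -1.393258, Gamma_vuu = 0.000000, Gamma_vuv = 0.010354, Gamma_vvv = -0.145236; k4 = (0.513642, 0.501857, 0.299697, 0.031241)
  Y <- Y + (h/6)(k1 + 2k2 + 2k3 + k4): u = 0.5253, v = 0.0250, du/dtau = 0.5136, dv/dtau = 0.5018
step 2:
  k1: at (u, v) = (0.525330, 0.025048), (du/dtau, dv/dtau) = (0.513648, 0.501841); Gamma_uuu = 0.000000, Gamma_uuv = 0.099326, Gamma_uvv = -1.393230, Gamma_vuu = 0.000000, Gamma_vuv = 0.010353, Gamma_vvv = -0.145224; k1 = (0.513648, 0.501841, 0.299671, 0.031236)
  k2: at (u, v) = (0.538171, 0.037594), (du/dtau, dv/dtau) = (0.521140, 0.502622); Gamma_uuu = 0.000000, Gamma_uuv = 0.066245, Gamma_uvv = -1.431443, Gamma_vuu = 0.000000, Gamma_vuv = 0.004694, Gamma_vvv = -0.101439; k2 = (0.521140, 0.502622, 0.326920, 0.023167)
  k3: at (u, v) = (0.538359, 0.037614), (du/dtau, dv/dtau) = (0.521821, 0.502420); Gamma_uuu = 0.000000, Gamma_uuv = 0.066194, Gamma_uvv = -1.431945, Gamma_vuu = 0.000000, Gamma_vuv = 0.004689, Gamma_vvv = -0.101430; k3 = (0.521821, 0.502420, 0.326752, 0.023145)
  k4: at (u, v) = (0.551421, 0.050169), (du/dtau, dv/dtau) = (0.529985, 0.502998); Gamma_uuu = 0.000000, Gamma_uuv = 0.032859, Gamma_uvv = -1.469427, Gamma_vuu = 0.000000, Gamma_vuv = 0.001180, Gamma_vvv = -0.052759; k4 = (0.529985, 0.502998, 0.354256, 0.012719)
  Y <- Y + (h/6)(k1 + 2k2 + 2k3 + k4): u = 0.5514, v = 0.0502, du/dtau = 0.5300, dv/dtau = 0.5030


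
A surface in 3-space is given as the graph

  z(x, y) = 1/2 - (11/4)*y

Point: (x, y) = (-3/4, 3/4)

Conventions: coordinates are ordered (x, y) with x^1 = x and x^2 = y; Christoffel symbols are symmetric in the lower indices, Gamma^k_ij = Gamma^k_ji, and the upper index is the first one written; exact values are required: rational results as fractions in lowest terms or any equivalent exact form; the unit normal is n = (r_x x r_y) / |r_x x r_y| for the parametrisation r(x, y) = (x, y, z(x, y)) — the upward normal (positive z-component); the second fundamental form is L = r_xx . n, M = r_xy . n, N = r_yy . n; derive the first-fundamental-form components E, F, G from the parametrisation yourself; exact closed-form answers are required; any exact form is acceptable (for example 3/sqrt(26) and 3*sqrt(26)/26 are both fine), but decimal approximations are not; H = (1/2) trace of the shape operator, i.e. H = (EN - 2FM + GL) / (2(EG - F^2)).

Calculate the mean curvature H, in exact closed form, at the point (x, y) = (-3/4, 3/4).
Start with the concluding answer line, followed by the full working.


Answer: H = 0

z_x = 0, z_y = -11/4, z_xx = 0, z_xy = 0, z_yy = 0
E = 1, F = 0, G = 137/16; answer radicand W^2 = 137/16
unnormalised second-form numerators: l = 0, m = 0, n = 0; L = l/sqrt(137/16), and similarly M = m/sqrt(W^2), N = n/sqrt(W^2)
H = (E*n - 2*F*m + G*l) / (2*(EG - F^2)*sqrt(W^2)); E*n - 2*F*m + G*l = 0, EG - F^2 = 137/16, so H = (0)/sqrt(137/16)


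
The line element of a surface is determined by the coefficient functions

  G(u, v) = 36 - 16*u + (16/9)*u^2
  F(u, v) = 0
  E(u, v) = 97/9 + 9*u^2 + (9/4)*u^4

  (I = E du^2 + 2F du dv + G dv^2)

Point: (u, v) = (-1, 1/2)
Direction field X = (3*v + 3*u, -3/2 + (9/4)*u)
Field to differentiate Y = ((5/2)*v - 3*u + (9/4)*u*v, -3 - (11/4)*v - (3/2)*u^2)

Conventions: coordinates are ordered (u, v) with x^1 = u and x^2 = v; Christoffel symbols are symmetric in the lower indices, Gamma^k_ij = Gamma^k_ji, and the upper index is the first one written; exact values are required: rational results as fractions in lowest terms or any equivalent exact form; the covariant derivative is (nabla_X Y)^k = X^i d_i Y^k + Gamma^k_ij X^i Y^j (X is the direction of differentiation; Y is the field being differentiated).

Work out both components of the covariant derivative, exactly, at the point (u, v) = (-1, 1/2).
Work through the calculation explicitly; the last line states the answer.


E = 793/36, F = 0, G = 484/9 at the point
E_u = -27, E_v = 0, F_u = 0, F_v = 0, G_u = -176/9, G_v = 0
EG - F^2 = 95953/81;  g^inv = (81/95953) * [[484/9, 0], [0, 793/36]]
first-kind symbols [ij,l] = (1/2)(d_i g_jl + d_j g_il - d_l g_ij): [uu,u] = E_u/2 = -27/2, [uu,v] = F_u - E_v/2 = 0, [uv,u] = E_v/2 = 0, [uv,v] = G_u/2 = -88/9, [vv,u] = F_v - G_u/2 = 88/9, [vv,v] = G_v/2 = 0
Gamma^u_ij = (G*[ij,u] - F*[ij,v])/(EG - F^2), Gamma^v_ij = (E*[ij,v] - F*[ij,u])/(EG - F^2)
Gamma_uuu = -486/793, Gamma_uuv = 0, Gamma_uvv = 352/793, Gamma_vuu = 0, Gamma_vuv = -2/11, Gamma_vvv = 0
X = (-3/2, -15/4), Y = (25/8, -47/8) at the point

Answer: (nabla_X Y)^u = 11520/793, (nabla_X Y)^v = 279/44


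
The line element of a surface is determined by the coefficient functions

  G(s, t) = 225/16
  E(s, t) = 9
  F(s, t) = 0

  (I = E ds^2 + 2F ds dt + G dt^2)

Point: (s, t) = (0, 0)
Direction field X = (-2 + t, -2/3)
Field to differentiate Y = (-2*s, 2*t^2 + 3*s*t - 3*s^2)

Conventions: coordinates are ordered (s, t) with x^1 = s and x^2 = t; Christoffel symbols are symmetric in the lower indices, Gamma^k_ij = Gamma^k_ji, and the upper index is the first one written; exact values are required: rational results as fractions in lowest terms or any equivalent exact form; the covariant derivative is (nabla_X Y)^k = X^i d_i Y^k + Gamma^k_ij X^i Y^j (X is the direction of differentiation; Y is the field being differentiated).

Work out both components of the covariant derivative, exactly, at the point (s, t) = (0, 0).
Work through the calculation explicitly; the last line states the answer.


E = 9, F = 0, G = 225/16 at the point
E_s = 0, E_t = 0, F_s = 0, F_t = 0, G_s = 0, G_t = 0
EG - F^2 = 2025/16;  g^inv = (16/2025) * [[225/16, 0], [0, 9]]
first-kind symbols [ij,l] = (1/2)(d_i g_jl + d_j g_il - d_l g_ij): [ss,s] = E_s/2 = 0, [ss,t] = F_s - E_t/2 = 0, [st,s] = E_t/2 = 0, [st,t] = G_s/2 = 0, [tt,s] = F_t - G_s/2 = 0, [tt,t] = G_t/2 = 0
Gamma^s_ij = (G*[ij,s] - F*[ij,t])/(EG - F^2), Gamma^t_ij = (E*[ij,t] - F*[ij,s])/(EG - F^2)
Gamma_sss = 0, Gamma_sst = 0, Gamma_stt = 0, Gamma_tss = 0, Gamma_tst = 0, Gamma_ttt = 0
X = (-2, -2/3), Y = (0, 0) at the point

Answer: (nabla_X Y)^s = 4, (nabla_X Y)^t = 0


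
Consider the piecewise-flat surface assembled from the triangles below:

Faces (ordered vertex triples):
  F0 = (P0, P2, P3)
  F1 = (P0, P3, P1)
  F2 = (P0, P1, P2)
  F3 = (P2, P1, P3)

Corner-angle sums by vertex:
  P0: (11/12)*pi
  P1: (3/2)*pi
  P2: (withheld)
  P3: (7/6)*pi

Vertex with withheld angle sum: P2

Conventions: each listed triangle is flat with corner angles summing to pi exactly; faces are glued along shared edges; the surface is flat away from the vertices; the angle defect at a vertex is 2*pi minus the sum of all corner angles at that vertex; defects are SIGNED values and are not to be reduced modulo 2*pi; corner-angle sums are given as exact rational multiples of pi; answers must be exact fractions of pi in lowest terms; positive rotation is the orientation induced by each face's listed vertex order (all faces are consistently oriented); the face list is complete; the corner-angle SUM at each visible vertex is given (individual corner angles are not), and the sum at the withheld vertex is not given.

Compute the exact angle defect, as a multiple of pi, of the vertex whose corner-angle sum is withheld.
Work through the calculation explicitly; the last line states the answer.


V = 4, E = 6, F = 4; chi = V - E + F = 2
Gauss-Bonnet: total defect = 2*pi*chi = 4*pi; visible defects sum to (29/12)*pi

Answer: defect(P2) = (19/12)*pi


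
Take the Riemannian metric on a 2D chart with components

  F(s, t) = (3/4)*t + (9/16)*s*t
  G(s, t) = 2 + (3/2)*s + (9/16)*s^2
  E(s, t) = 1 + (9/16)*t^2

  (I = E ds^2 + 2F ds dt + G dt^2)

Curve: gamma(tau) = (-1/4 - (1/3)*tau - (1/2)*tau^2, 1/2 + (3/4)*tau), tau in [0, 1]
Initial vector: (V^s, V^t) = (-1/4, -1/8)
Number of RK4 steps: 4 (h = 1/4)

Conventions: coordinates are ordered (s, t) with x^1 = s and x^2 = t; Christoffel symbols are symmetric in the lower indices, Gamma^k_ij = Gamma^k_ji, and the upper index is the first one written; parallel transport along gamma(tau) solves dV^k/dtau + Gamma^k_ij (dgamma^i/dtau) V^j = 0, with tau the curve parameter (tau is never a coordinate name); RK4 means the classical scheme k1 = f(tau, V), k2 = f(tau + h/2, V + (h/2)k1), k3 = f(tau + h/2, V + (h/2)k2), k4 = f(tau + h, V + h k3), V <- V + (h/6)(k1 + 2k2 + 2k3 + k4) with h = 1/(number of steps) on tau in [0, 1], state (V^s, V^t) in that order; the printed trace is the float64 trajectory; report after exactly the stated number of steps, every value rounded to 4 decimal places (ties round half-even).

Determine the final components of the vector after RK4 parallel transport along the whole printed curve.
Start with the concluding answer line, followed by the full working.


Answer: V^s = -0.2277, V^t = -0.1016

gamma'(tau) = (-1/3 - tau, 3/4); f(tau, V)^k = -Gamma^k_ij(gamma(tau)) gamma'^i(tau) V^j; h = 1/4; intermediate values shown to 6 dp
curve data and Christoffel symbols at the stage parameters:
  tau = 0.000000: gamma = (-0.250000, 0.500000), gamma' = (-0.333333, 0.750000); Gamma_sss = 0.000000, Gamma_sst = 0.156182, Gamma_stt = 0.000000, Gamma_tss = 0.000000, Gamma_tst = 0.338395, Gamma_ttt = 0.000000
  tau = 0.125000: gamma = (-0.299479, 0.593750), gamma' = (-0.458333, 0.750000); Gamma_sss = 0.000000, Gamma_sst = 0.185595, Gamma_stt = 0.000000, Gamma_tss = 0.000000, Gamma_tst = 0.323163, Gamma_ttt = 0.000000
  tau = 0.250000: gamma = (-0.364583, 0.687500), gamma' = (-0.583333, 0.750000); Gamma_sss = 0.000000, Gamma_sst = 0.215591, Gamma_stt = 0.000000, Gamma_tss = 0.000000, Gamma_tst = 0.303787, Gamma_ttt = 0.000000
  tau = 0.375000: gamma = (-0.445312, 0.781250), gamma' = (-0.708333, 0.750000); Gamma_sss = 0.000000, Gamma_sst = 0.245931, Gamma_stt = 0.000000, Gamma_tss = 0.000000, Gamma_tst = 0.279541, Gamma_ttt = 0.000000
  tau = 0.500000: gamma = (-0.541667, 0.875000), gamma' = (-0.833333, 0.750000); Gamma_sss = 0.000000, Gamma_sst = 0.276013, Gamma_stt = 0.000000, Gamma_tss = 0.000000, Gamma_tst = 0.249726, Gamma_ttt = 0.000000
  tau = 0.625000: gamma = (-0.653646, 0.968750), gamma' = (-0.958333, 0.750000); Gamma_sss = 0.000000, Gamma_sst = 0.304808, Gamma_stt = 0.000000, Gamma_tss = 0.000000, Gamma_tst = 0.213857, Gamma_ttt = 0.000000
  tau = 0.750000: gamma = (-0.781250, 1.062500), gamma' = (-1.083333, 0.750000); Gamma_sss = 0.000000, Gamma_sst = 0.330844, Gamma_stt = 0.000000, Gamma_tss = 0.000000, Gamma_tst = 0.171909, Gamma_ttt = 0.000000
  tau = 0.875000: gamma = (-0.924479, 1.156250), gamma' = (-1.208333, 0.750000); Gamma_sss = 0.000000, Gamma_sst = 0.352316, Gamma_stt = 0.000000, Gamma_tss = 0.000000, Gamma_tst = 0.124580, Gamma_ttt = 0.000000
  tau = 1.000000: gamma = (-1.083333, 1.250000), gamma' = (-1.333333, 0.750000); Gamma_sss = 0.000000, Gamma_sst = 0.367347, Gamma_stt = 0.000000, Gamma_tss = 0.000000, Gamma_tst = 0.073469, Gamma_ttt = 0.000000
step 0: V^s = -0.2500, V^t = -0.1250
step 1: k1 = (0.022777, 0.049349), k2 = (0.024294, 0.042302), k3 = (0.024193, 0.042126), k4 = (0.025050, 0.035297); V <- V + (h/6)(k1 + 2k2 + 2k3 + k4): V^s = -0.2440, V^t = -0.1144
step 2: k1 = (0.025056, 0.035306), k2 = (0.025255, 0.028707), k3 = (0.025107, 0.028538), k4 = (0.024523, 0.022188); V <- V + (h/6)(k1 + 2k2 + 2k3 + k4): V^s = -0.2377, V^t = -0.1073
step 3: k1 = (0.024533, 0.022197), k2 = (0.023115, 0.016218), k3 = (0.022937, 0.016093), k4 = (0.020554, 0.010680); V <- V + (h/6)(k1 + 2k2 + 2k3 + k4): V^s = -0.2320, V^t = -0.1032
step 4: k1 = (0.020572, 0.010689), k2 = (0.017251, 0.006100), k3 = (0.017117, 0.006053), k4 = (0.012926, 0.002585); V <- V + (h/6)(k1 + 2k2 + 2k3 + k4): V^s = -0.2277, V^t = -0.1016


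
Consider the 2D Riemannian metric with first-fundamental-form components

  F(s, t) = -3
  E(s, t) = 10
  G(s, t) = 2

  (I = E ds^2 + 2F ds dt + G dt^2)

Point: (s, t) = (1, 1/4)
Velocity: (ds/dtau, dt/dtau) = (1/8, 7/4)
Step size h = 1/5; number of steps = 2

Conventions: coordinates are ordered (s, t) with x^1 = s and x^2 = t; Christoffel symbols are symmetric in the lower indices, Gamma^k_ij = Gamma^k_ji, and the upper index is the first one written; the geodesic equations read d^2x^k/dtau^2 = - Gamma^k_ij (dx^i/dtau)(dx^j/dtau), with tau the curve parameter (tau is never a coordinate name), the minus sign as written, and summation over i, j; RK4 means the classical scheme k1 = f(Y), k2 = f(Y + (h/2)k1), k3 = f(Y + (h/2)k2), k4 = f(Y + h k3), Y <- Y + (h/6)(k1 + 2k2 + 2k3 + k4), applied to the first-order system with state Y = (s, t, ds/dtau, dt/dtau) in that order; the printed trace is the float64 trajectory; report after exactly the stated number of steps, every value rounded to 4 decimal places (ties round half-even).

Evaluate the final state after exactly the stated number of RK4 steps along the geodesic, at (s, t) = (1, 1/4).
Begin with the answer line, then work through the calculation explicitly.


Answer: s = 1.0500, t = 0.9500, ds/dtau = 0.1250, dt/dtau = 1.7500

f(Y) = (ds/dtau, dt/dtau, -Gamma^s_ij Y'^i Y'^j, -Gamma^t_ij Y'^i Y'^j) with the Gammas evaluated at the stage position; h = 0.200000; intermediate values shown to 6 dp
step 0: s = 1.0000, t = 0.2500, ds/dtau = 0.1250, dt/dtau = 1.7500
step 1:
  k1: at (s, t) = (1.000000, 0.250000), (ds/dtau, dt/dtau) = (0.125000, 1.750000); Gamma_sss = 0.000000, Gamma_sst = 0.000000, Gamma_stt = 0.000000, Gamma_tss = 0.000000, Gamma_tst = 0.000000, Gamma_ttt = 0.000000; k1 = (0.125000, 1.750000, 0.000000, 0.000000)
  k2: at (s, t) = (1.012500, 0.425000), (ds/dtau, dt/dtau) = (0.125000, 1.750000); Gamma_sss = 0.000000, Gamma_sst = 0.000000, Gamma_stt = 0.000000, Gamma_tss = 0.000000, Gamma_tst = 0.000000, Gamma_ttt = 0.000000; k2 = (0.125000, 1.750000, 0.000000, 0.000000)
  k3: at (s, t) = (1.012500, 0.425000), (ds/dtau, dt/dtau) = (0.125000, 1.750000); Gamma_sss = 0.000000, Gamma_sst = 0.000000, Gamma_stt = 0.000000, Gamma_tss = 0.000000, Gamma_tst = 0.000000, Gamma_ttt = 0.000000; k3 = (0.125000, 1.750000, 0.000000, 0.000000)
  k4: at (s, t) = (1.025000, 0.600000), (ds/dtau, dt/dtau) = (0.125000, 1.750000); Gamma_sss = 0.000000, Gamma_sst = 0.000000, Gamma_stt = 0.000000, Gamma_tss = 0.000000, Gamma_tst = 0.000000, Gamma_ttt = 0.000000; k4 = (0.125000, 1.750000, 0.000000, 0.000000)
  Y <- Y + (h/6)(k1 + 2k2 + 2k3 + k4): s = 1.0250, t = 0.6000, ds/dtau = 0.1250, dt/dtau = 1.7500
step 2:
  k1: at (s, t) = (1.025000, 0.600000), (ds/dtau, dt/dtau) = (0.125000, 1.750000); Gamma_sss = 0.000000, Gamma_sst = 0.000000, Gamma_stt = 0.000000, Gamma_tss = 0.000000, Gamma_tst = 0.000000, Gamma_ttt = 0.000000; k1 = (0.125000, 1.750000, 0.000000, 0.000000)
  k2: at (s, t) = (1.037500, 0.775000), (ds/dtau, dt/dtau) = (0.125000, 1.750000); Gamma_sss = 0.000000, Gamma_sst = 0.000000, Gamma_stt = 0.000000, Gamma_tss = 0.000000, Gamma_tst = 0.000000, Gamma_ttt = 0.000000; k2 = (0.125000, 1.750000, 0.000000, 0.000000)
  k3: at (s, t) = (1.037500, 0.775000), (ds/dtau, dt/dtau) = (0.125000, 1.750000); Gamma_sss = 0.000000, Gamma_sst = 0.000000, Gamma_stt = 0.000000, Gamma_tss = 0.000000, Gamma_tst = 0.000000, Gamma_ttt = 0.000000; k3 = (0.125000, 1.750000, 0.000000, 0.000000)
  k4: at (s, t) = (1.050000, 0.950000), (ds/dtau, dt/dtau) = (0.125000, 1.750000); Gamma_sss = 0.000000, Gamma_sst = 0.000000, Gamma_stt = 0.000000, Gamma_tss = 0.000000, Gamma_tst = 0.000000, Gamma_ttt = 0.000000; k4 = (0.125000, 1.750000, 0.000000, 0.000000)
  Y <- Y + (h/6)(k1 + 2k2 + 2k3 + k4): s = 1.0500, t = 0.9500, ds/dtau = 0.1250, dt/dtau = 1.7500


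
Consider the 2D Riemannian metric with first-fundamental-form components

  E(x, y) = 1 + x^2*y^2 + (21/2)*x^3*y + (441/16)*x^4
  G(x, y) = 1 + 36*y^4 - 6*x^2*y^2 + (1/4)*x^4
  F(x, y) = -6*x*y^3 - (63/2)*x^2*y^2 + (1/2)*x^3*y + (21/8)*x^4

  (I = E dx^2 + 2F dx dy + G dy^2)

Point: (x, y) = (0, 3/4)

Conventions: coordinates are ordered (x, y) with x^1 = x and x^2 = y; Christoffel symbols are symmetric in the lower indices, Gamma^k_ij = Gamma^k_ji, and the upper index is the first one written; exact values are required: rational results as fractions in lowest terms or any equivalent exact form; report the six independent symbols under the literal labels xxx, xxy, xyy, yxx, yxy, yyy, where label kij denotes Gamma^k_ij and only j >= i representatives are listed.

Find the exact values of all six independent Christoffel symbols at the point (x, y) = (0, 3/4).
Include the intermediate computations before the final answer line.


E = 1, F = 0, G = 793/64 at the point
E_x = 0, E_y = 0, F_x = -81/32, F_y = 0, G_x = 0, G_y = 243/4
EG - F^2 = 793/64;  g^inv = (64/793) * [[793/64, 0], [0, 1]]
first-kind symbols [ij,l] = (1/2)(d_i g_jl + d_j g_il - d_l g_ij): [xx,x] = E_x/2 = 0, [xx,y] = F_x - E_y/2 = -81/32, [xy,x] = E_y/2 = 0, [xy,y] = G_x/2 = 0, [yy,x] = F_y - G_x/2 = 0, [yy,y] = G_y/2 = 243/8
Gamma^x_ij = (G*[ij,x] - F*[ij,y])/(EG - F^2), Gamma^y_ij = (E*[ij,y] - F*[ij,x])/(EG - F^2)

Answer: Gamma_xxx = 0, Gamma_xxy = 0, Gamma_xyy = 0, Gamma_yxx = -162/793, Gamma_yxy = 0, Gamma_yyy = 1944/793


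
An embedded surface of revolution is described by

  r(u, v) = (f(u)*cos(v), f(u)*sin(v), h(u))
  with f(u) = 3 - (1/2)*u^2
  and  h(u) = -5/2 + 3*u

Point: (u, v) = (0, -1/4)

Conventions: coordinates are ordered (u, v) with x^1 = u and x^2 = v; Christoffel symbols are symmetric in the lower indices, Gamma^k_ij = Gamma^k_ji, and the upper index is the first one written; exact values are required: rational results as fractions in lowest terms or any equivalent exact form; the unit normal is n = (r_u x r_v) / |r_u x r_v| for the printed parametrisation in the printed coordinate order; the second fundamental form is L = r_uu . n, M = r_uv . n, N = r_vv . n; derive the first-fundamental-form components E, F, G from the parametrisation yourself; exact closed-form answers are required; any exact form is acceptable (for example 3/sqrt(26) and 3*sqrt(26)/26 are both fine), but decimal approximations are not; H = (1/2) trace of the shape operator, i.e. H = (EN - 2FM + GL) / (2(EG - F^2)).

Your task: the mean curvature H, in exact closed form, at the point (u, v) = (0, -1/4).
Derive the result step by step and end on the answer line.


f = 3, f' = 0, f'' = -1, h' = 3, h'' = 0
E = 9, F = 0, G = 9; answer radicand W^2 = 9
unnormalised second-form numerators: l = 3, m = 0, n = 9; L = l/sqrt(9), and similarly M = m/sqrt(W^2), N = n/sqrt(W^2)
H = (E*n - 2*F*m + G*l) / (2*(EG - F^2)*sqrt(W^2)); E*n - 2*F*m + G*l = 108, EG - F^2 = 81, so H = (2/3)/sqrt(9)

Answer: H = 2/9
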